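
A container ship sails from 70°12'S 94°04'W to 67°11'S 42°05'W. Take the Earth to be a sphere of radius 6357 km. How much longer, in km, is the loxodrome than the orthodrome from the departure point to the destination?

Great circle: cos σ = sin φ₁ sin φ₂ + cos φ₁ cos φ₂ cos Δλ,  σ = 0.3234 rad → d_gc = 2055.9 km
Rhumb line: Δψ = +0.1451, q = Δφ/Δψ = 0.3628, d_rh = R√(Δφ²+q²Δλ²) = 2119.0 km
Excess = 2119.0 − 2055.9 = 63.1 ≈ 63 km

63 km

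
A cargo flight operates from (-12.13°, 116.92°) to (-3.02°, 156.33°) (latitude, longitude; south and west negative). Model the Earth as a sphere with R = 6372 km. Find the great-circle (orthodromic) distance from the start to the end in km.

cos σ = sin φ₁ sin φ₂ + cos φ₁ cos φ₂ cos Δλ
      = sin(-12.13°)sin(-3.02°) + cos(-12.13°)cos(-3.02°)cos(39.41°) = 0.7654
σ = 40.058° → d = Rσ = 6372·0.69914 = 4455 km

4455 km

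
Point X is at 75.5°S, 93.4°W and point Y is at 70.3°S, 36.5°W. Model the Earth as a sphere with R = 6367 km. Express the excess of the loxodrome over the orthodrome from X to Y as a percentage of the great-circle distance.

Great circle: σ = 0.2923 rad → d_gc = Rσ = 1861.3 km
Rhumb: Δφ = +0.0908, Δλ = +0.9931, Δψ = +0.3110, q = Δφ/Δψ = 0.2918 → d_rh = R√(Δφ²+q²Δλ²) = 1933.4 km
Excess = (1933.4 − 1861.3) / 1861.3 = 72.1 / 1861.3 = 3.87% ≈ 3.9%

3.9%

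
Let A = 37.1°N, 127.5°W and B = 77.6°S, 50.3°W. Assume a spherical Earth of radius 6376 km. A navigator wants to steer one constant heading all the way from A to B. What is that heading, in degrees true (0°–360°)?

155.2°

Δψ = ln[tan(π/4+φ₂/2)/tan(π/4+φ₁/2)] = -2.9179
Δλ = +1.3474 rad (taken the short way round)
course = atan2(Δλ, Δψ) = 155.21°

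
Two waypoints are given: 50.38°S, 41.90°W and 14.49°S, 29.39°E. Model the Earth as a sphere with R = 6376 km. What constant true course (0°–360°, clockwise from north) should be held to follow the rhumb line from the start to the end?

Δψ = ln[tan(π/4+φ₂/2)/tan(π/4+φ₁/2)] = +0.7654
Δλ = +1.2442 rad (taken the short way round)
course = atan2(Δλ, Δψ) = 58.40°

58.4°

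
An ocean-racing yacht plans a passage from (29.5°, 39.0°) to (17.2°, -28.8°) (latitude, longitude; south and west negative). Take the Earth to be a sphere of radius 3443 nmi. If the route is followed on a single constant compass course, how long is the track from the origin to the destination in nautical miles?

Rhumb course C = atan2(Δλ, Δψ) with Δψ = ln[tan(π/4+φ₂/2)/tan(π/4+φ₁/2)] = -0.2344, Δλ = -1.1833 → C = 258.79°
d = R·|Δφ| / |cos C| = 3443·0.21468 / 0.19434 = 3803 nmi

3803 nmi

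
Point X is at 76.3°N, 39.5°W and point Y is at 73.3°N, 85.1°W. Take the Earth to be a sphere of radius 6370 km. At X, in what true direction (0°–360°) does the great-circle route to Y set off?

θ = atan2( sin Δλ·cos φ₂ ,  cos φ₁ sin φ₂ − sin φ₁ cos φ₂ cos Δλ )
  = atan2(-0.2053, +0.0315) = 278.73°

278.7°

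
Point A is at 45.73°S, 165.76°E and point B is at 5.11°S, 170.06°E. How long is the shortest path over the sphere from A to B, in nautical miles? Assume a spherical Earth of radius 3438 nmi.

2448 nmi

Haversine: a = sin²(Δφ/2)+cos φ₁ cos φ₂ sin²(Δλ/2) = 0.12146;  σ = 2·atan2(√a,√(1−a))
σ = 40.792° → d = Rσ = 3438·0.71195 = 2448 nmi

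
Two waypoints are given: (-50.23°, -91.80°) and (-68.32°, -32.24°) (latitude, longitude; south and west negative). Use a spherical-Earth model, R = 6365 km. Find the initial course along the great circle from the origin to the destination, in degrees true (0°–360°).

θ = atan2( sin Δλ·cos φ₂ ,  cos φ₁ sin φ₂ − sin φ₁ cos φ₂ cos Δλ )
  = atan2(+0.3185, -0.4506) = 144.75°

144.7°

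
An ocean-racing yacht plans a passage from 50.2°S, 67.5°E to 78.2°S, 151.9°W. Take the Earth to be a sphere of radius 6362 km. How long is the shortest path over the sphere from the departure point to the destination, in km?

5484 km

Haversine: a = sin²(Δφ/2)+cos φ₁ cos φ₂ sin²(Δλ/2) = 0.17455;  σ = 2·atan2(√a,√(1−a))
σ = 49.391° → d = Rσ = 6362·0.86203 = 5484 km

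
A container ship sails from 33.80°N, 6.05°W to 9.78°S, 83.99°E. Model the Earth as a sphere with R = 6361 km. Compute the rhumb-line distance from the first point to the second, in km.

Δψ = ln[tan(π/4+φ₂/2)/tan(π/4+φ₁/2)] = -0.7990;  Δφ = -0.7606 rad,  Δλ = +1.5715 rad
q = Δφ/Δψ = 0.9520
d = R·√(Δφ² + q²Δλ²) = 6361·1.67829 = 10676 km

10676 km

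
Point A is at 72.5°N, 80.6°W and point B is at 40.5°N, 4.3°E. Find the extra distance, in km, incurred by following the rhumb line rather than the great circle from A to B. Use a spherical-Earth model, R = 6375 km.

395 km

Great circle: cos σ = sin φ₁ sin φ₂ + cos φ₁ cos φ₂ cos Δλ,  σ = 0.8767 rad → d_gc = 5588.8 km
Rhumb line: Δψ = -1.0970, q = Δφ/Δψ = 0.5091, d_rh = R√(Δφ²+q²Δλ²) = 5983.8 km
Excess = 5983.8 − 5588.8 = 395.0 ≈ 395 km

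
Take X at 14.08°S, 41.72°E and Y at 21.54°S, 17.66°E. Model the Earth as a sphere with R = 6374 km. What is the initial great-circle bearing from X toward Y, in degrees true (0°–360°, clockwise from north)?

θ = atan2( sin Δλ·cos φ₂ ,  cos φ₁ sin φ₂ − sin φ₁ cos φ₂ cos Δλ )
  = atan2(-0.3792, -0.1495) = 248.48°

248.5°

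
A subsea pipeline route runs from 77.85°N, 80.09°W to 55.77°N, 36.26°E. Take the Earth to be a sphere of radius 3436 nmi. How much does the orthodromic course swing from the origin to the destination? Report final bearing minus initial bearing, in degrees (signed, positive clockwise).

+112.9°

Initial bearing θ₁ = atan2(sin Δλ cos φ₂, cos φ₁ sin φ₂ − sin φ₁ cos φ₂ cos Δλ) = 50.33°
Final bearing θ₂ = (initial bearing from the destination back to the start) + 180° = 163.26°
Δθ = θ₂ − θ₁ = +112.9°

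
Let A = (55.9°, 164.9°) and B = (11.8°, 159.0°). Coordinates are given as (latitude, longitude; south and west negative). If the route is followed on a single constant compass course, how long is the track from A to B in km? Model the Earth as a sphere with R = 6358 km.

Rhumb course C = atan2(Δλ, Δψ) with Δψ = ln[tan(π/4+φ₂/2)/tan(π/4+φ₁/2)] = -0.9745, Δλ = -0.1030 → C = 186.03°
d = R·|Δφ| / |cos C| = 6358·0.76969 / 0.99446 = 4921 km

4921 km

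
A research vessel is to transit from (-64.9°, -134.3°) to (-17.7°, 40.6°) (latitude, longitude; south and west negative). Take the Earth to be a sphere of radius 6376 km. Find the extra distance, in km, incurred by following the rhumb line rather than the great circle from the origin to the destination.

3650 km

Great circle: cos σ = sin φ₁ sin φ₂ + cos φ₁ cos φ₂ cos Δλ,  σ = 1.6983 rad → d_gc = 10828.6 km
Rhumb line: Δψ = +1.1884, q = Δφ/Δψ = 0.6932, d_rh = R√(Δφ²+q²Δλ²) = 14478.5 km
Excess = 14478.5 − 10828.6 = 3649.9 ≈ 3650 km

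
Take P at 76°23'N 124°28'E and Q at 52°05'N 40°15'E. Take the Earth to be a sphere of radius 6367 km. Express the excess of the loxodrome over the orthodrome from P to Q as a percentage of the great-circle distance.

7.8%

Great circle: σ = 0.6740 rad → d_gc = Rσ = 4291.6 km
Rhumb: Δφ = -0.4241, Δλ = -1.4699, Δψ = -1.0568, q = Δφ/Δψ = 0.4013 → d_rh = R√(Δφ²+q²Δλ²) = 4625.7 km
Excess = (4625.7 − 4291.6) / 4291.6 = 334.1 / 4291.6 = 7.78% ≈ 7.8%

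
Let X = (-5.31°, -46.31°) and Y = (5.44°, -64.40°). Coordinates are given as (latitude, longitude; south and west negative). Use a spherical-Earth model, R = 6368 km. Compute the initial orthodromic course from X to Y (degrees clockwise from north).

θ = atan2( sin Δλ·cos φ₂ ,  cos φ₁ sin φ₂ − sin φ₁ cos φ₂ cos Δλ )
  = atan2(-0.3091, +0.1820) = 300.48°

300.5°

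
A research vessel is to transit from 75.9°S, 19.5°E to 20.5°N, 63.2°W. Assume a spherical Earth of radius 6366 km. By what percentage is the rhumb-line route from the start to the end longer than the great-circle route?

Great circle: σ = 1.8867 rad → d_gc = Rσ = 12010.6 km
Rhumb: Δφ = +1.6825, Δλ = -1.4434, Δψ = +2.4558, q = Δφ/Δψ = 0.6851 → d_rh = R√(Δφ²+q²Δλ²) = 12423.8 km
Excess = (12423.8 − 12010.6) / 12010.6 = 413.2 / 12010.6 = 3.44% ≈ 3.4%

3.4%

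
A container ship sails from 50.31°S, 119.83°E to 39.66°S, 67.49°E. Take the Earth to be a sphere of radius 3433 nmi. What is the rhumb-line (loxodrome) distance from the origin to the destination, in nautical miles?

Δψ = ln[tan(π/4+φ₂/2)/tan(π/4+φ₁/2)] = +0.2639;  Δφ = +0.1859 rad,  Δλ = -0.9135 rad
q = Δφ/Δψ = 0.7042
d = R·√(Δφ² + q²Δλ²) = 3433·0.66963 = 2299 nmi

2299 nmi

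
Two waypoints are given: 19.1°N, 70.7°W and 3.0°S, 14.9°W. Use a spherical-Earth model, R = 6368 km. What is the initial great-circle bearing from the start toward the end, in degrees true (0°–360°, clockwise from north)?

105.8°

θ = atan2( sin Δλ·cos φ₂ ,  cos φ₁ sin φ₂ − sin φ₁ cos φ₂ cos Δλ )
  = atan2(+0.8259, -0.2331) = 105.76°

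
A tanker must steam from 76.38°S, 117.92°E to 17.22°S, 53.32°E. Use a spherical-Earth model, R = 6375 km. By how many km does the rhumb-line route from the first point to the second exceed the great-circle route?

243 km

Great circle: cos σ = sin φ₁ sin φ₂ + cos φ₁ cos φ₂ cos Δλ,  σ = 1.1765 rad → d_gc = 7499.9 km
Rhumb line: Δψ = +1.8199, q = Δφ/Δψ = 0.5673, d_rh = R√(Δφ²+q²Δλ²) = 7743.2 km
Excess = 7743.2 − 7499.9 = 243.3 ≈ 243 km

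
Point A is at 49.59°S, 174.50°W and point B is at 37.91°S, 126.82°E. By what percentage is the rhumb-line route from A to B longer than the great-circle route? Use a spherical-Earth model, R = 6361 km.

Great circle: σ = 0.7470 rad → d_gc = Rσ = 4751.9 km
Rhumb: Δφ = +0.2039, Δλ = -1.0242, Δψ = +0.2836, q = Δφ/Δψ = 0.7188 → d_rh = R√(Δφ²+q²Δλ²) = 4859.0 km
Excess = (4859.0 − 4751.9) / 4751.9 = 107.1 / 4751.9 = 2.254% ≈ 2.3%

2.3%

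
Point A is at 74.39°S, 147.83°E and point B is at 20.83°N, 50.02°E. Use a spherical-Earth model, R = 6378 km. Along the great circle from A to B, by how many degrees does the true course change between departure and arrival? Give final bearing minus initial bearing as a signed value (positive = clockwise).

Initial bearing θ₁ = atan2(sin Δλ cos φ₂, cos φ₁ sin φ₂ − sin φ₁ cos φ₂ cos Δλ) = 268.35°
Final bearing θ₂ = (initial bearing from the destination back to the start) + 180° = 343.27°
Δθ = θ₂ − θ₁ = +74.9°

+74.9°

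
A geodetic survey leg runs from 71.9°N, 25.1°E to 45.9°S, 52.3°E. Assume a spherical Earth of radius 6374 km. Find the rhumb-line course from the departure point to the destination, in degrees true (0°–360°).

Meridional parts: M(φ₁)=+1.8371, M(φ₂)=-0.9038 → ΔM = -2.7409;  Δλ = +0.4747 rad
tan C = Δλ / ΔM = -0.1732 → C = 170.17°

170.2°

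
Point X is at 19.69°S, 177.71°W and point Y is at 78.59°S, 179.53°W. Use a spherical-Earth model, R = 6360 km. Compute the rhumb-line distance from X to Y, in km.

6539 km

Rhumb course C = atan2(Δλ, Δψ) with Δψ = ln[tan(π/4+φ₂/2)/tan(π/4+φ₁/2)] = -1.9529, Δλ = -0.0318 → C = 180.93°
d = R·|Δφ| / |cos C| = 6360·1.02800 / 0.99987 = 6539 km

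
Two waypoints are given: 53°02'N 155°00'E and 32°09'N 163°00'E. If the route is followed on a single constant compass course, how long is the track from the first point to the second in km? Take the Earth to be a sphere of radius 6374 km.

2411 km

Δψ = ln[tan(π/4+φ₂/2)/tan(π/4+φ₁/2)] = -0.5027;  Δφ = -0.3645 rad,  Δλ = +0.1396 rad
q = Δφ/Δψ = 0.7251
d = R·√(Δφ² + q²Δλ²) = 6374·0.37828 = 2411 km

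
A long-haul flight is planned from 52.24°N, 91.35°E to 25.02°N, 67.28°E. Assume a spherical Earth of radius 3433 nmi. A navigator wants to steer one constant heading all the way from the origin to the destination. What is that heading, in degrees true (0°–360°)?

Meridional parts: M(φ₁)=+1.0730, M(φ₂)=+0.4513 → ΔM = -0.6217;  Δλ = -0.4201 rad
tan C = Δλ / ΔM = +0.6757 → C = 214.05°

214.0°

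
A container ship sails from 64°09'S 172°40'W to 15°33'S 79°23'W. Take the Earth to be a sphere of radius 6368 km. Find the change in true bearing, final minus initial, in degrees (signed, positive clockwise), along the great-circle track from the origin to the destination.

At departure: θ₁ = atan2(sin Δλ cos φ₂, cos φ₁ sin φ₂ − sin φ₁ cos φ₂ cos Δλ) = 99.82°
At arrival: θ₂ = atan2(sin Δλ cos φ₁, −cos φ₂ sin φ₁ + sin φ₂ cos φ₁ cos Δλ) = 26.48°
Δθ = θ₂ − θ₁ = -73.3°

-73.3°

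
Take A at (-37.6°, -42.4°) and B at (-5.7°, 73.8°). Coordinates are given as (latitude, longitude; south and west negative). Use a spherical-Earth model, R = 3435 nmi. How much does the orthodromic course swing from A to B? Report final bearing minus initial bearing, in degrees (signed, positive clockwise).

-63.3°

Initial bearing θ₁ = atan2(sin Δλ cos φ₂, cos φ₁ sin φ₂ − sin φ₁ cos φ₂ cos Δλ) = 111.22°
Final bearing θ₂ = (initial bearing from the destination back to the start) + 180° = 47.92°
Δθ = θ₂ − θ₁ = -63.3°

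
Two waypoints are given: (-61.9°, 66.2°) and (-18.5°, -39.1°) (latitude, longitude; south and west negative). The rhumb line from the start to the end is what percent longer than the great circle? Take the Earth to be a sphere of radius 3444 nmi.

7.9%

Great circle: σ = 1.4080 rad → d_gc = Rσ = 4849.3 nmi
Rhumb: Δφ = +0.7575, Δλ = -1.8378, Δψ = +1.0566, q = Δφ/Δψ = 0.7169 → d_rh = R√(Δφ²+q²Δλ²) = 5233.9 nmi
Excess = (5233.9 − 4849.3) / 4849.3 = 384.6 / 4849.3 = 7.93% ≈ 7.9%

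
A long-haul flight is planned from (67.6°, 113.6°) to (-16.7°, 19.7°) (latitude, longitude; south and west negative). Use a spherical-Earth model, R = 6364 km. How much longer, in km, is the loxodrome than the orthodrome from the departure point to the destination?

451 km

Great circle: cos σ = sin φ₁ sin φ₂ + cos φ₁ cos φ₂ cos Δλ,  σ = 1.8655 rad → d_gc = 11872.4 km
Rhumb line: Δψ = -1.9151, q = Δφ/Δψ = 0.7683, d_rh = R√(Δφ²+q²Δλ²) = 12323.8 km
Excess = 12323.8 − 11872.4 = 451.4 ≈ 451 km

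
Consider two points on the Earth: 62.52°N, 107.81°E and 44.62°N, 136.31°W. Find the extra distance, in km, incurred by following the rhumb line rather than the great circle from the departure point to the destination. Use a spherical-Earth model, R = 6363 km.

943 km

Great circle: cos σ = sin φ₁ sin φ₂ + cos φ₁ cos φ₂ cos Δλ,  σ = 1.0704 rad → d_gc = 6810.8 km
Rhumb line: Δψ = -0.5365, q = Δφ/Δψ = 0.5824, d_rh = R√(Δφ²+q²Δλ²) = 7753.6 km
Excess = 7753.6 − 6810.8 = 942.8 ≈ 943 km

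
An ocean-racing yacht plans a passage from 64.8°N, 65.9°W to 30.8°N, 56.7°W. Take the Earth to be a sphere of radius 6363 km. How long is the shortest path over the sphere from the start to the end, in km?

cos σ = sin φ₁ sin φ₂ + cos φ₁ cos φ₂ cos Δλ
      = sin(64.80°)sin(30.80°) + cos(64.80°)cos(30.80°)cos(9.20°) = 0.8243
σ = 34.479° → d = Rσ = 6363·0.60177 = 3829 km

3829 km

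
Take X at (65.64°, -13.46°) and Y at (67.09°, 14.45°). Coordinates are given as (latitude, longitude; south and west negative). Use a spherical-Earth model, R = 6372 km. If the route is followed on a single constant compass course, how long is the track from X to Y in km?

1254 km

Δψ = ln[tan(π/4+φ₂/2)/tan(π/4+φ₁/2)] = +0.0631;  Δφ = +0.0253 rad,  Δλ = +0.4871 rad
q = Δφ/Δψ = 0.4008
d = R·√(Δφ² + q²Δλ²) = 6372·0.19686 = 1254 km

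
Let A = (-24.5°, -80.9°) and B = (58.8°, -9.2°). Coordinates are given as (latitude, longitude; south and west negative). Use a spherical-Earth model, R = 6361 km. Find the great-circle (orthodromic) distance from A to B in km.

11316 km

cos σ = sin φ₁ sin φ₂ + cos φ₁ cos φ₂ cos Δλ
      = sin(-24.50°)sin(58.80°) + cos(-24.50°)cos(58.80°)cos(71.70°) = -0.2067
σ = 101.929° → d = Rσ = 6361·1.77900 = 11316 km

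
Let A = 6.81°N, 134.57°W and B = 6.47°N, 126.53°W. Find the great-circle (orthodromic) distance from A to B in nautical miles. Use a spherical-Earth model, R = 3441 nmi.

480 nmi

cos σ = sin φ₁ sin φ₂ + cos φ₁ cos φ₂ cos Δλ
      = sin(6.81°)sin(6.47°) + cos(6.81°)cos(6.47°)cos(8.04°) = 0.9903
σ = 7.993° → d = Rσ = 3441·0.13951 = 480 nmi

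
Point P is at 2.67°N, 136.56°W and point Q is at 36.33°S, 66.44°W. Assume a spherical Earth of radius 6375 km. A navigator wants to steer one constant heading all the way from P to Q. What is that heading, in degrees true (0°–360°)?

120.7°

Δψ = ln[tan(π/4+φ₂/2)/tan(π/4+φ₁/2)] = -0.7280
Δλ = +1.2238 rad (taken the short way round)
course = atan2(Δλ, Δψ) = 120.75°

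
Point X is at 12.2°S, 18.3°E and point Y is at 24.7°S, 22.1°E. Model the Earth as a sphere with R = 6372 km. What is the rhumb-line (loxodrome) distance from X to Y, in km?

Rhumb course C = atan2(Δλ, Δψ) with Δψ = ln[tan(π/4+φ₂/2)/tan(π/4+φ₁/2)] = -0.2305, Δλ = +0.0663 → C = 163.95°
d = R·|Δφ| / |cos C| = 6372·0.21817 / 0.96102 = 1447 km

1447 km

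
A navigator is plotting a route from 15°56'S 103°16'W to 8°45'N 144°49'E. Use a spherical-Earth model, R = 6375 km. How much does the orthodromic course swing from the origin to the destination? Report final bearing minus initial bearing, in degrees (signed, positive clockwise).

Initial bearing θ₁ = atan2(sin Δλ cos φ₂, cos φ₁ sin φ₂ − sin φ₁ cos φ₂ cos Δλ) = 272.81°
Final bearing θ₂ = (initial bearing from the destination back to the start) + 180° = 283.65°
Δθ = θ₂ − θ₁ = +10.8°

+10.8°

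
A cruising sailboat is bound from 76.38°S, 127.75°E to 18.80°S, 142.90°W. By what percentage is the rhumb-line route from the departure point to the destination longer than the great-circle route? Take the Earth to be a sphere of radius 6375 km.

6.6%

Great circle: σ = 1.2496 rad → d_gc = Rσ = 7966.0 km
Rhumb: Δφ = +1.0050, Δλ = +1.5595, Δψ = +1.7909, q = Δφ/Δψ = 0.5611 → d_rh = R√(Δφ²+q²Δλ²) = 8495.0 km
Excess = (8495.0 − 7966.0) / 7966.0 = 529.0 / 7966.0 = 6.64% ≈ 6.6%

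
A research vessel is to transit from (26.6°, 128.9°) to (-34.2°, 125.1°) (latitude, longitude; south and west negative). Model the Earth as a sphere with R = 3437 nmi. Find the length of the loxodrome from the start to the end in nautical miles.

3654 nmi

Rhumb course C = atan2(Δλ, Δψ) with Δψ = ln[tan(π/4+φ₂/2)/tan(π/4+φ₁/2)] = -1.1178, Δλ = -0.0663 → C = 183.40°
d = R·|Δφ| / |cos C| = 3437·1.06116 / 0.99824 = 3654 nmi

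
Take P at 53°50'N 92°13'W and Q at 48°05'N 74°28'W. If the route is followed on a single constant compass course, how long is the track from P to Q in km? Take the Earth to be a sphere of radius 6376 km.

Rhumb course C = atan2(Δλ, Δψ) with Δψ = ln[tan(π/4+φ₂/2)/tan(π/4+φ₁/2)] = -0.1596, Δλ = +0.3098 → C = 117.26°
d = R·|Δφ| / |cos C| = 6376·0.10036 / 0.45797 = 1397 km

1397 km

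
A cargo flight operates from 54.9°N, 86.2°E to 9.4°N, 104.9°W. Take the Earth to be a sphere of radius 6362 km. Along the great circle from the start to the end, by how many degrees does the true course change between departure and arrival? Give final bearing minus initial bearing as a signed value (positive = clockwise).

Initial bearing θ₁ = atan2(sin Δλ cos φ₂, cos φ₁ sin φ₂ − sin φ₁ cos φ₂ cos Δλ) = 12.10°
Final bearing θ₂ = (initial bearing from the destination back to the start) + 180° = 172.98°
Δθ = θ₂ − θ₁ = +160.9°

+160.9°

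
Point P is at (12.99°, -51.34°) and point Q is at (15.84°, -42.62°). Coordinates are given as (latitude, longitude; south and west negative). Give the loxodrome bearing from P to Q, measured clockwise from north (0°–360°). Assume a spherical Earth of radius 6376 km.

Δψ = ln[tan(π/4+φ₂/2)/tan(π/4+φ₁/2)] = +0.0514
Δλ = +0.1522 rad (taken the short way round)
course = atan2(Δλ, Δψ) = 71.35°

71.4°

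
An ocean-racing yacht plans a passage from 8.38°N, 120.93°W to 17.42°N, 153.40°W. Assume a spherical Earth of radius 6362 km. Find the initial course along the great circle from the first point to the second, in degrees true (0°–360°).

289.2°

θ = atan2( sin Δλ·cos φ₂ ,  cos φ₁ sin φ₂ − sin φ₁ cos φ₂ cos Δλ )
  = atan2(-0.5122, +0.1789) = 289.25°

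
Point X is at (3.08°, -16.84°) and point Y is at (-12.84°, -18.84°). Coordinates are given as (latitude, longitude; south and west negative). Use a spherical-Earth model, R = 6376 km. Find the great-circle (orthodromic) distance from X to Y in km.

1785 km

Haversine: a = sin²(Δφ/2)+cos φ₁ cos φ₂ sin²(Δλ/2) = 0.01947;  σ = 2·atan2(√a,√(1−a))
σ = 16.043° → d = Rσ = 6376·0.28001 = 1785 km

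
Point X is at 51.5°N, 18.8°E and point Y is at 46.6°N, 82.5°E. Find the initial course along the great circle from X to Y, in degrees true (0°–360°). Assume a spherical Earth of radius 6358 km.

θ = atan2( sin Δλ·cos φ₂ ,  cos φ₁ sin φ₂ − sin φ₁ cos φ₂ cos Δλ )
  = atan2(+0.6160, +0.2141) = 70.84°

70.8°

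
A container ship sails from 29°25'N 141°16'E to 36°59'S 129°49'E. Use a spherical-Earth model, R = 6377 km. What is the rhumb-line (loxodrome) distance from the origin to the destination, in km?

Δψ = ln[tan(π/4+φ₂/2)/tan(π/4+φ₁/2)] = -1.2332;  Δφ = -1.1589 rad,  Δλ = -0.1998 rad
q = Δφ/Δψ = 0.9397
d = R·√(Δφ² + q²Δλ²) = 6377·1.17402 = 7487 km

7487 km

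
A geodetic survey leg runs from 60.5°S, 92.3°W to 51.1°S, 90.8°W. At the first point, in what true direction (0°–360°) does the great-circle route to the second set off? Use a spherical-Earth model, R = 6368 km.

θ = atan2( sin Δλ·cos φ₂ ,  cos φ₁ sin φ₂ − sin φ₁ cos φ₂ cos Δλ )
  = atan2(+0.0164, +0.1631) = 5.75°

5.8°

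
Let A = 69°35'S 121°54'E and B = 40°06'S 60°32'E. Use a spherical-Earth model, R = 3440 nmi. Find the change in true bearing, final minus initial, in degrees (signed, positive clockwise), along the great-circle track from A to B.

At departure: θ₁ = atan2(sin Δλ cos φ₂, cos φ₁ sin φ₂ − sin φ₁ cos φ₂ cos Δλ) = 280.04°
At arrival: θ₂ = atan2(sin Δλ cos φ₁, −cos φ₂ sin φ₁ + sin φ₂ cos φ₁ cos Δλ) = 333.32°
Δθ = θ₂ − θ₁ = +53.3°

+53.3°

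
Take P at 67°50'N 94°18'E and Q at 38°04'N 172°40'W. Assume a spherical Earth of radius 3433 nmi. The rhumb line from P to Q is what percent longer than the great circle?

8.1%

Great circle: σ = 0.9821 rad → d_gc = Rσ = 3371.5 nmi
Rhumb: Δφ = -0.5195, Δλ = +1.6237, Δψ = -0.9107, q = Δφ/Δψ = 0.5704 → d_rh = R√(Δφ²+q²Δλ²) = 3645.9 nmi
Excess = (3645.9 − 3371.5) / 3371.5 = 274.4 / 3371.5 = 8.14% ≈ 8.1%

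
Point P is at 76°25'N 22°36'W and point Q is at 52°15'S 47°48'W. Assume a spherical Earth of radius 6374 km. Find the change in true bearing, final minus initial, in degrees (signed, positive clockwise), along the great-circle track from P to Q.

Initial bearing θ₁ = atan2(sin Δλ cos φ₂, cos φ₁ sin φ₂ − sin φ₁ cos φ₂ cos Δλ) = 199.80°
Final bearing θ₂ = (initial bearing from the destination back to the start) + 180° = 187.47°
Δθ = θ₂ − θ₁ = -12.3°

-12.3°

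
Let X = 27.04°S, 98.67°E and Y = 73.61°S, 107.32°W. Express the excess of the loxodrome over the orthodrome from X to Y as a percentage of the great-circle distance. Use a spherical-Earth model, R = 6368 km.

26.2%

Great circle: σ = 1.3590 rad → d_gc = Rσ = 8654.1 km
Rhumb: Δφ = -0.8128, Δλ = +2.6880, Δψ = -1.4474, q = Δφ/Δψ = 0.5616 → d_rh = R√(Δφ²+q²Δλ²) = 10917.5 km
Excess = (10917.5 − 8654.1) / 8654.1 = 2263.4 / 8654.1 = 26.154% ≈ 26.2%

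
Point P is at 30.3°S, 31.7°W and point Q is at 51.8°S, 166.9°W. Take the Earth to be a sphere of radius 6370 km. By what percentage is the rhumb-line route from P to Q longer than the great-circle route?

Great circle: σ = 1.5532 rad → d_gc = Rσ = 9893.7 km
Rhumb: Δφ = -0.3752, Δλ = -2.3597, Δψ = -0.5051, q = Δφ/Δψ = 0.7429 → d_rh = R√(Δφ²+q²Δλ²) = 11418.9 km
Excess = (11418.9 − 9893.7) / 9893.7 = 1525.2 / 9893.7 = 15.42% ≈ 15.4%

15.4%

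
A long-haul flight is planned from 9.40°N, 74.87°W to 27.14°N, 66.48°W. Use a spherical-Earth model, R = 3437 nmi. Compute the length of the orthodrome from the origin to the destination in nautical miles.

1166 nmi

cos σ = sin φ₁ sin φ₂ + cos φ₁ cos φ₂ cos Δλ
      = sin(9.40°)sin(27.14°) + cos(9.40°)cos(27.14°)cos(8.39°) = 0.9431
σ = 19.429° → d = Rσ = 3437·0.33910 = 1166 nmi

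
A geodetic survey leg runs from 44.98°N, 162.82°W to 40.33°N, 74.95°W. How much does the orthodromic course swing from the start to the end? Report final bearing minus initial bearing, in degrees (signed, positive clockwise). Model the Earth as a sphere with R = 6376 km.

+66.3°

At departure: θ₁ = atan2(sin Δλ cos φ₂, cos φ₁ sin φ₂ − sin φ₁ cos φ₂ cos Δλ) = 60.12°
At arrival: θ₂ = atan2(sin Δλ cos φ₁, −cos φ₂ sin φ₁ + sin φ₂ cos φ₁ cos Δλ) = 126.44°
Δθ = θ₂ − θ₁ = +66.3°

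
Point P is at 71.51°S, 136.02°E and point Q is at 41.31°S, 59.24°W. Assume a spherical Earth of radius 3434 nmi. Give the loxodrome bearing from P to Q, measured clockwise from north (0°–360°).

Δψ = ln[tan(π/4+φ₂/2)/tan(π/4+φ₁/2)] = +1.0224
Δλ = +2.8753 rad (taken the short way round)
course = atan2(Δλ, Δψ) = 70.43°

70.4°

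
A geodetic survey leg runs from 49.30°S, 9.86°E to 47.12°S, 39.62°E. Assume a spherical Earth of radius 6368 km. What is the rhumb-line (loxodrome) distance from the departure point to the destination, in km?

2217 km

Rhumb course C = atan2(Δλ, Δψ) with Δψ = ln[tan(π/4+φ₂/2)/tan(π/4+φ₁/2)] = +0.0571, Δλ = +0.5194 → C = 83.73°
d = R·|Δφ| / |cos C| = 6368·0.03805 / 0.10929 = 2217 km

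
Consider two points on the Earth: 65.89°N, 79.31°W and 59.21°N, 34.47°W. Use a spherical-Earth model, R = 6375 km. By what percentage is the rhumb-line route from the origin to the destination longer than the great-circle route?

Great circle: σ = 0.3699 rad → d_gc = Rσ = 2357.8 km
Rhumb: Δφ = -0.1166, Δλ = +0.7826, Δψ = -0.2541, q = Δφ/Δψ = 0.4588 → d_rh = R√(Δφ²+q²Δλ²) = 2406.5 km
Excess = (2406.5 − 2357.8) / 2357.8 = 48.7 / 2357.8 = 2.07% ≈ 2.1%

2.1%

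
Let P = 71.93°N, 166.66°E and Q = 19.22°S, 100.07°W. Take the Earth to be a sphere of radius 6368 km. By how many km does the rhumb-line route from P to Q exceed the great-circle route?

500 km

Great circle: cos σ = sin φ₁ sin φ₂ + cos φ₁ cos φ₂ cos Δλ,  σ = 1.9067 rad → d_gc = 12142.2 km
Rhumb line: Δψ = -2.1807, q = Δφ/Δψ = 0.7295, d_rh = R√(Δφ²+q²Δλ²) = 12642.0 km
Excess = 12642.0 − 12142.2 = 499.8 ≈ 500 km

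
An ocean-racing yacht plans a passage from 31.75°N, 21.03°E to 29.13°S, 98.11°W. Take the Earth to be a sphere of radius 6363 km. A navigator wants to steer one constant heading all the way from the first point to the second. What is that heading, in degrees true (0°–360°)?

241.8°

Meridional parts: M(φ₁)=+0.5849, M(φ₂)=-0.5318 → ΔM = -1.1167;  Δλ = -2.0794 rad
tan C = Δλ / ΔM = +1.8620 → C = 241.76°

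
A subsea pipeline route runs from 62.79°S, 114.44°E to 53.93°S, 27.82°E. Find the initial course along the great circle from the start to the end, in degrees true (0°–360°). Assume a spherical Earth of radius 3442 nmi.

240.0°

θ = atan2( sin Δλ·cos φ₂ ,  cos φ₁ sin φ₂ − sin φ₁ cos φ₂ cos Δλ )
  = atan2(-0.5877, -0.3387) = 240.04°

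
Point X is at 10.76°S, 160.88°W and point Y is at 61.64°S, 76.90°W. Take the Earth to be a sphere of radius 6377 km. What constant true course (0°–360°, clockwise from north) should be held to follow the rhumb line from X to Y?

129.0°

Δψ = ln[tan(π/4+φ₂/2)/tan(π/4+φ₁/2)] = -1.1868
Δλ = +1.4657 rad (taken the short way round)
course = atan2(Δλ, Δψ) = 129.00°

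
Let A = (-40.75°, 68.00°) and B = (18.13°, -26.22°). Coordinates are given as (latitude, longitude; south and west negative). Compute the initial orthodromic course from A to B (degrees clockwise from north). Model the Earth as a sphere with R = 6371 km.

281.3°

θ = atan2( sin Δλ·cos φ₂ ,  cos φ₁ sin φ₂ − sin φ₁ cos φ₂ cos Δλ )
  = atan2(-0.9478, +0.1901) = 281.34°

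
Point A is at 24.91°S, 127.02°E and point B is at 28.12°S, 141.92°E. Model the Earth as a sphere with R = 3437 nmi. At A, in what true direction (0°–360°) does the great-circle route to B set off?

θ = atan2( sin Δλ·cos φ₂ ,  cos φ₁ sin φ₂ − sin φ₁ cos φ₂ cos Δλ )
  = atan2(+0.2268, -0.0685) = 106.80°

106.8°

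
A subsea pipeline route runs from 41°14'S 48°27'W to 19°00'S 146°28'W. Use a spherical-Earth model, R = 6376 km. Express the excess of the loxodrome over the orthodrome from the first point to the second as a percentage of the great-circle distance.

4.1%

Great circle: σ = 1.4551 rad → d_gc = Rσ = 9277.8 km
Rhumb: Δφ = +0.3880, Δλ = -1.7107, Δψ = +0.4534, q = Δφ/Δψ = 0.8558 → d_rh = R√(Δφ²+q²Δλ²) = 9657.4 km
Excess = (9657.4 − 9277.8) / 9277.8 = 379.6 / 9277.8 = 4.09% ≈ 4.1%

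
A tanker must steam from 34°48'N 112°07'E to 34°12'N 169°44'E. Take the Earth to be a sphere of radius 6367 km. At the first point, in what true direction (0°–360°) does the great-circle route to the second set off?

θ = atan2( sin Δλ·cos φ₂ ,  cos φ₁ sin φ₂ − sin φ₁ cos φ₂ cos Δλ )
  = atan2(+0.6985, +0.2087) = 73.36°

73.4°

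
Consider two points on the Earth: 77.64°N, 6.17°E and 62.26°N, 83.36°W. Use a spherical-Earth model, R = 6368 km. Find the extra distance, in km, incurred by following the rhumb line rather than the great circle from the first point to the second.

321 km

Great circle: cos σ = sin φ₁ sin φ₂ + cos φ₁ cos φ₂ cos Δλ,  σ = 0.5249 rad → d_gc = 3342.6 km
Rhumb line: Δψ = -0.8243, q = Δφ/Δψ = 0.3256, d_rh = R√(Δφ²+q²Δλ²) = 3663.5 km
Excess = 3663.5 − 3342.6 = 320.9 ≈ 321 km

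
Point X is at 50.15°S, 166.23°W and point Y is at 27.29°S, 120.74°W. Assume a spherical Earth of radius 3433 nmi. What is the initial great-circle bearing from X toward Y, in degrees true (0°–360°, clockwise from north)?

73.8°

θ = atan2( sin Δλ·cos φ₂ ,  cos φ₁ sin φ₂ − sin φ₁ cos φ₂ cos Δλ )
  = atan2(+0.6338, +0.1845) = 73.77°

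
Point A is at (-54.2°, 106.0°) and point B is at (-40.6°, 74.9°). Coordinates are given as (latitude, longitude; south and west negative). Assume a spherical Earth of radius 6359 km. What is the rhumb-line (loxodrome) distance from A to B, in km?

2766 km

Δψ = ln[tan(π/4+φ₂/2)/tan(π/4+φ₁/2)] = +0.3535;  Δφ = +0.2374 rad,  Δλ = -0.5428 rad
q = Δφ/Δψ = 0.6715
d = R·√(Δφ² + q²Δλ²) = 6359·0.43496 = 2766 km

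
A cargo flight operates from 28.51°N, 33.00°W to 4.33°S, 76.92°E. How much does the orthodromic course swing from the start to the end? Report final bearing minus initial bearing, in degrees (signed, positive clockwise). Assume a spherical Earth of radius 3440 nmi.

+34.6°

At departure: θ₁ = atan2(sin Δλ cos φ₂, cos φ₁ sin φ₂ − sin φ₁ cos φ₂ cos Δλ) = 84.16°
At arrival: θ₂ = atan2(sin Δλ cos φ₁, −cos φ₂ sin φ₁ + sin φ₂ cos φ₁ cos Δλ) = 118.76°
Δθ = θ₂ − θ₁ = +34.6°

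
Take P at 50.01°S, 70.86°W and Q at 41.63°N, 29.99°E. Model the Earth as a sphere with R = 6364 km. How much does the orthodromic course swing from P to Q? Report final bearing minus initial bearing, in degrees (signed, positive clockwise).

-14.5°

Initial bearing θ₁ = atan2(sin Δλ cos φ₂, cos φ₁ sin φ₂ − sin φ₁ cos φ₂ cos Δλ) = 66.50°
Final bearing θ₂ = (initial bearing from the destination back to the start) + 180° = 52.05°
Δθ = θ₂ − θ₁ = -14.5°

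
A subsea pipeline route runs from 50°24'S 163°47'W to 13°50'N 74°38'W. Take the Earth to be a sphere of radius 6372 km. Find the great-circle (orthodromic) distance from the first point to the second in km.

Haversine: a = sin²(Δφ/2)+cos φ₁ cos φ₂ sin²(Δλ/2) = 0.58752;  σ = 2·atan2(√a,√(1−a))
σ = 100.081° → d = Rσ = 6372·1.74675 = 11130 km

11130 km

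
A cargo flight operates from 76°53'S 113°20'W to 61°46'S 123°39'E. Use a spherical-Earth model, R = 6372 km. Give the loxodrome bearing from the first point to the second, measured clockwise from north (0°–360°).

Δψ = ln[tan(π/4+φ₂/2)/tan(π/4+φ₁/2)] = +0.7828
Δλ = -2.1470 rad (taken the short way round)
course = atan2(Δλ, Δψ) = 290.03°

290.0°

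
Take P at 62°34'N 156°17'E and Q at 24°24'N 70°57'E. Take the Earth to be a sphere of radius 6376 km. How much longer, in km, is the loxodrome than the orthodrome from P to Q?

Great circle: cos σ = sin φ₁ sin φ₂ + cos φ₁ cos φ₂ cos Δλ,  σ = 1.1584 rad → d_gc = 7386.1 km
Rhumb line: Δψ = -0.9709, q = Δφ/Δψ = 0.6861, d_rh = R√(Δφ²+q²Δλ²) = 7777.4 km
Excess = 7777.4 − 7386.1 = 391.3 ≈ 391 km

391 km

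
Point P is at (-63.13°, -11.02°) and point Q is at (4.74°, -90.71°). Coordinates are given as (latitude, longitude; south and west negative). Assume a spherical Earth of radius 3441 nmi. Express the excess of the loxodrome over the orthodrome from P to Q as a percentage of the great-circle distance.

Great circle: σ = 1.5639 rad → d_gc = Rσ = 5381.4 nmi
Rhumb: Δφ = +1.1846, Δλ = -1.3909, Δψ = +1.5146, q = Δφ/Δψ = 0.7821 → d_rh = R√(Δφ²+q²Δλ²) = 5533.9 nmi
Excess = (5533.9 − 5381.4) / 5381.4 = 152.5 / 5381.4 = 2.83% ≈ 2.8%

2.8%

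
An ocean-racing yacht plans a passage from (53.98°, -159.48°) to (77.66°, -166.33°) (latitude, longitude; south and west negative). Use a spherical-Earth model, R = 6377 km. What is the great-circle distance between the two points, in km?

2650 km

Haversine: a = sin²(Δφ/2)+cos φ₁ cos φ₂ sin²(Δλ/2) = 0.04255;  σ = 2·atan2(√a,√(1−a))
σ = 23.808° → d = Rσ = 6377·0.41552 = 2650 km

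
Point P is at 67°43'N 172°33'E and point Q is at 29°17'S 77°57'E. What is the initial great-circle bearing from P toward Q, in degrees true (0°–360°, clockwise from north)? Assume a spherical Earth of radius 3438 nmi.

θ = atan2( sin Δλ·cos φ₂ ,  cos φ₁ sin φ₂ − sin φ₁ cos φ₂ cos Δλ )
  = atan2(-0.8694, -0.1207) = 262.09°

262.1°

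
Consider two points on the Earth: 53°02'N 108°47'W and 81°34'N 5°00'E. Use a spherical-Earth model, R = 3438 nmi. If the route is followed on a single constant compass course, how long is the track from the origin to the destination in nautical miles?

Rhumb course C = atan2(Δλ, Δψ) with Δψ = ln[tan(π/4+φ₂/2)/tan(π/4+φ₁/2)] = +1.5116, Δλ = +1.9859 → C = 52.72°
d = R·|Δφ| / |cos C| = 3438·0.49800 / 0.60567 = 2827 nmi

2827 nmi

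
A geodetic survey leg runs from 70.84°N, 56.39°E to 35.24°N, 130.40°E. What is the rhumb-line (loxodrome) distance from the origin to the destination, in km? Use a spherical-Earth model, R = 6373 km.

Δψ = ln[tan(π/4+φ₂/2)/tan(π/4+φ₁/2)] = -1.1212;  Δφ = -0.6213 rad,  Δλ = +1.2917 rad
q = Δφ/Δψ = 0.5542
d = R·√(Δφ² + q²Δλ²) = 6373·0.94788 = 6041 km

6041 km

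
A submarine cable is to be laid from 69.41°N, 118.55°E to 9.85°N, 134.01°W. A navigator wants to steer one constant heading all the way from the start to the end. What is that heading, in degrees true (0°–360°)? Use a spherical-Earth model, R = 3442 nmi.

Δψ = ln[tan(π/4+φ₂/2)/tan(π/4+φ₁/2)] = -1.5330
Δλ = +1.8752 rad (taken the short way round)
course = atan2(Δλ, Δψ) = 129.27°

129.3°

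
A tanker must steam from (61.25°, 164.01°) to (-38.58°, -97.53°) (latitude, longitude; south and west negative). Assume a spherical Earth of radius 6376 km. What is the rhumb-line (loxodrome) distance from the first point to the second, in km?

14376 km

Δψ = ln[tan(π/4+φ₂/2)/tan(π/4+φ₁/2)] = -2.0923;  Δφ = -1.7424 rad,  Δλ = +1.7185 rad
q = Δφ/Δψ = 0.8327
d = R·√(Δφ² + q²Δλ²) = 6376·2.25470 = 14376 km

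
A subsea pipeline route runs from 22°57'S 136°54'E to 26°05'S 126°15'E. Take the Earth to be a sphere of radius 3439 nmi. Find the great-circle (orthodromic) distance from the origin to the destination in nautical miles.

Haversine: a = sin²(Δφ/2)+cos φ₁ cos φ₂ sin²(Δλ/2) = 0.00787;  σ = 2·atan2(√a,√(1−a))
σ = 10.180° → d = Rσ = 3439·0.17767 = 611 nmi

611 nmi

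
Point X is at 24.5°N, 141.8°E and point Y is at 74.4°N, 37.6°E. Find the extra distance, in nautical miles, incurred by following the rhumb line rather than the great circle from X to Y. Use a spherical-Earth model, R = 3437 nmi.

412 nmi

Great circle: cos σ = sin φ₁ sin φ₂ + cos φ₁ cos φ₂ cos Δλ,  σ = 1.2245 rad → d_gc = 4208.7 nmi
Rhumb line: Δψ = +1.5466, q = Δφ/Δψ = 0.5631, d_rh = R√(Δφ²+q²Δλ²) = 4620.5 nmi
Excess = 4620.5 − 4208.7 = 411.8 ≈ 412 nmi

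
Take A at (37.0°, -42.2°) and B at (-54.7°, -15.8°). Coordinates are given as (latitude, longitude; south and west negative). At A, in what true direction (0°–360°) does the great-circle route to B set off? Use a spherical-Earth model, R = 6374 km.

165.1°

θ = atan2( sin Δλ·cos φ₂ ,  cos φ₁ sin φ₂ − sin φ₁ cos φ₂ cos Δλ )
  = atan2(+0.2569, -0.9633) = 165.07°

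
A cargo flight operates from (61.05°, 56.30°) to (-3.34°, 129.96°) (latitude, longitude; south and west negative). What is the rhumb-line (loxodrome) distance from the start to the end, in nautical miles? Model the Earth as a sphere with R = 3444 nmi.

Rhumb course C = atan2(Δλ, Δψ) with Δψ = ln[tan(π/4+φ₂/2)/tan(π/4+φ₁/2)] = -1.4125, Δλ = +1.2856 → C = 137.69°
d = R·|Δφ| / |cos C| = 3444·1.12382 / 0.73955 = 5233 nmi

5233 nmi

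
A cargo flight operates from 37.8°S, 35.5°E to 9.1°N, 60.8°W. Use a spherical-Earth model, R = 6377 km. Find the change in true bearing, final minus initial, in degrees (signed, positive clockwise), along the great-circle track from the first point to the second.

At departure: θ₁ = atan2(sin Δλ cos φ₂, cos φ₁ sin φ₂ − sin φ₁ cos φ₂ cos Δλ) = 273.41°
At arrival: θ₂ = atan2(sin Δλ cos φ₁, −cos φ₂ sin φ₁ + sin φ₂ cos φ₁ cos Δλ) = 306.98°
Δθ = θ₂ − θ₁ = +33.6°

+33.6°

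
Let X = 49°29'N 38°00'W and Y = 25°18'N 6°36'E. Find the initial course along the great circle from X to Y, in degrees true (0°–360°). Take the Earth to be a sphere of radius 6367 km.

108.4°

θ = atan2( sin Δλ·cos φ₂ ,  cos φ₁ sin φ₂ − sin φ₁ cos φ₂ cos Δλ )
  = atan2(+0.6348, -0.2117) = 108.45°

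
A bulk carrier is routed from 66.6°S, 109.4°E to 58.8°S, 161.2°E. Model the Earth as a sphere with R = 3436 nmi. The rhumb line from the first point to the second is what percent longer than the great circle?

2.8%

Great circle: σ = 0.4221 rad → d_gc = Rσ = 1450.2 nmi
Rhumb: Δφ = +0.1361, Δλ = +0.9041, Δψ = +0.2988, q = Δφ/Δψ = 0.4556 → d_rh = R√(Δφ²+q²Δλ²) = 1490.6 nmi
Excess = (1490.6 − 1450.2) / 1450.2 = 40.4 / 1450.2 = 2.79% ≈ 2.8%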